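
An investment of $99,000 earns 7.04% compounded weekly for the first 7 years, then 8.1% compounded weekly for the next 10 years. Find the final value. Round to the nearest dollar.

$363,928

After 7 years at 7.04%: 99,000 × 1.63634764588 ≈ 161,998.4169.
Then 10 years at 8.1%: 161,998.4169 × 2.24649177659 ≈ 363,928.1115.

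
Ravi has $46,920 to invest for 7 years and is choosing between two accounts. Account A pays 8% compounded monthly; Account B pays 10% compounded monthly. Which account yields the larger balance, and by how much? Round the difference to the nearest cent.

Account A growth factor: (1 + 0.08/12)^84 ≈ 1.7474220514; balance ≈ 81,989.0427.
Account B growth factor: (1 + 0.1/12)^84 ≈ 2.0079201527; balance ≈ 94,211.6136.
Account B is larger by 12,222.5709.

Account B, by $12,222.57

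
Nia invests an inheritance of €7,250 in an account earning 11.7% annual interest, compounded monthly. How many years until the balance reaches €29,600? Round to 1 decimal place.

12.1 years

(1 + 0.00975)^(12t) = 29,600/7,250 = 4.0828.
12t·ln(1 + 0.00975) = ln(4.0828); 12t = 1.4068/0.00970278 ≈ 144.9866.
t ≈ 12.0822 years.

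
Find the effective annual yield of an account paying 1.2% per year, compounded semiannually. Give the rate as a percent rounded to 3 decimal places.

EAR = (1 + 1.2%/2)^2 − 1 = (1 + 0.006)^2 − 1.
(1 + 0.006)^2 ≈ 1.012036, so EAR ≈ 1.20360%.

1.204%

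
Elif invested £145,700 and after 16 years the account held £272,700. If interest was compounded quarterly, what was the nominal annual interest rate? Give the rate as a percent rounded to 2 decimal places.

The 64-period growth factor is 272,700/145,700 = 1.87165.
r/4 = 1.87165^(1/64) − 1 ≈ 0.00984222, so r ≈ 4·0.00984222 = 3.93689%.

3.94%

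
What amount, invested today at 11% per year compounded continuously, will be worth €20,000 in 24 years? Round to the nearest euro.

€1,427

P = A·e^(−rt) = 20,000·e^(−2.64).
e^(−2.64) ≈ 0.071361269556, so P ≈ 1,427.2254.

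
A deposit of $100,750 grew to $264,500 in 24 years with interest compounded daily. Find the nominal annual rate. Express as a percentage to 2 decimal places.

4.02%

The 8760-period growth factor is 264,500/100,750 = 2.62531.
r/365 = 2.62531^(1/8760) − 1 ≈ 0.000110189, so r ≈ 365·0.000110189 = 4.02188%.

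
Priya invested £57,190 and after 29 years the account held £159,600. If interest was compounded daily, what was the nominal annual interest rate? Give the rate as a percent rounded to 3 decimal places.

3.539%

The 10585-period growth factor is 159,600/57,190 = 2.7907.
r/365 = 2.7907^(1/10585) − 1 ≈ 0.0000969619, so r ≈ 365·0.0000969619 = 3.53911%.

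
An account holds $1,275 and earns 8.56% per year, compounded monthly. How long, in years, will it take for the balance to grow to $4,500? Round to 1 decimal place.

14.8 years

(1 + 0.00713333)^(12t) = 4,500/1,275 = 3.5294.
12t·ln(1 + 0.00713333) = ln(3.5294); 12t = 1.2611/0.00710801 ≈ 177.4239.
t ≈ 14.7853 years.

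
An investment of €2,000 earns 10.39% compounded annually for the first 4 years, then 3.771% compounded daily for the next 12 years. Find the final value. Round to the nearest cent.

€4,669.45

After 4 years at 10.39%: 2,000 × 1.484974286 ≈ 2,969.9486.
Then 12 years at 3.771%: 2,969.9486 × 1.572232566 ≈ 4,669.4499.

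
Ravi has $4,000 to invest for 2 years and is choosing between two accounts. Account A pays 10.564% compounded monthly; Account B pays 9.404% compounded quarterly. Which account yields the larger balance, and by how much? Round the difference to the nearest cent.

Account A, by $119.24

Account A growth factor: (1 + 0.10564/12)^24 ≈ 1.234116634; balance ≈ 4,936.4665.
Account B growth factor: (1 + 0.02351)^8 ≈ 1.204305644; balance ≈ 4,817.2226.
Account A is larger by 119.2440.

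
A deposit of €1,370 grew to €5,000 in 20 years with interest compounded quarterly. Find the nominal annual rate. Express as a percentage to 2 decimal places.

(1 + r/4)^80 = 5,000/1,370 = 3.64964.
1 + r/4 = 3.64964^(1/80) ≈ 1.016314, so r/4 ≈ 0.0163145.
r ≈ 4·0.0163145 = 6.52580%.

6.53%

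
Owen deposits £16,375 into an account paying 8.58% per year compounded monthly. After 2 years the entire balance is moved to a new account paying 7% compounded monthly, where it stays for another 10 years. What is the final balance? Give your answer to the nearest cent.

Phase 1: 16,375·(1 + 0.00715)^24 ≈ 19,428.5808.
Phase 2: 19,428.5808·(1 + 0.07/12)^120 ≈ 39,044.8685.

£39,044.87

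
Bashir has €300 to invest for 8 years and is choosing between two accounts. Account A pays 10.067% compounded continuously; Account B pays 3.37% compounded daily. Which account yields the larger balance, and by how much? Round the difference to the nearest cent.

Account A, by €278.42

A: e^(0.10067·8) = e^0.80536 ≈ 2.23750185, so 300 × 2.23750185 ≈ 671.2506.
B: (1 + 0.0337/365)^2920 ≈ 1.30942427, so 300 × 1.30942427 ≈ 392.8273.
Difference ≈ 278.4233 in favor of A.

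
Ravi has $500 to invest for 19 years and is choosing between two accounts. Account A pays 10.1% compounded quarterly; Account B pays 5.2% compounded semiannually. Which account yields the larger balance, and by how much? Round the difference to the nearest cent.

Account A growth factor: (1 + 0.02525)^76 ≈ 6.65369861; balance ≈ 3,326.8493.
Account B growth factor: (1 + 0.026)^38 ≈ 2.652159931; balance ≈ 1,326.0800.
Account A is larger by 2,000.7693.

Account A, by $2,000.77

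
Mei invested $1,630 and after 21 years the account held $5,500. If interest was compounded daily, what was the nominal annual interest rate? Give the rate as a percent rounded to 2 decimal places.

(1 + r/365)^7665 = 5,500/1,630 = 3.37423.
1 + r/365 = 3.37423^(1/7665) ≈ 1.000159, so r/365 ≈ 0.000158678.
r ≈ 365·0.000158678 = 5.79174%.

5.79%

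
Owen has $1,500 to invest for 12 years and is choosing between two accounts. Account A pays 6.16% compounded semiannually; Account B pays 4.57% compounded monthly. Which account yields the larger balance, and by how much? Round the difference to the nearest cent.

A: (1 + 0.0308)^24 ≈ 2.071027364, so 1,500 × 2.071027364 ≈ 3,106.5410.
B: (1 + 0.0457/12)^144 ≈ 1.728680496, so 1,500 × 1.728680496 ≈ 2,593.0207.
Difference ≈ 513.5203 in favor of A.

Account A, by $513.52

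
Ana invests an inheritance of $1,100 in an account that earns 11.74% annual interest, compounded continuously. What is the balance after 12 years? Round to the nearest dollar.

A = P·e^(rt) = 1,100·e^(0.1174·12) = 1,100·e^1.4088.
e^1.4088 ≈ 4.091043205, so A ≈ 4,500.1475.

$4,500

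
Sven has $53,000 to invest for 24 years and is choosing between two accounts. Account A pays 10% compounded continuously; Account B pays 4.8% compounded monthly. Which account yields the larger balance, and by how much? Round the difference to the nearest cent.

Account A growth factor: e^(0.1·24) = e^2.4 ≈ 11.0231763806; balance ≈ 584,228.3482.
Account B growth factor: (1 + 0.004)^288 ≈ 3.15725230505; balance ≈ 167,334.3722.
Account A is larger by 416,893.9760.

Account A, by $416,893.98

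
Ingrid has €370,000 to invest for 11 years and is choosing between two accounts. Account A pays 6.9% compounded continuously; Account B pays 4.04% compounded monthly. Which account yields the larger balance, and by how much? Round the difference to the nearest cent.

Account A growth factor: e^(0.069·11) = e^0.759 ≈ 2.13613901306; balance ≈ 790,371.4348.
Account B growth factor: (1 + 0.0404/12)^132 ≈ 1.55839056788; balance ≈ 576,604.5101.
Account A is larger by 213,766.9247.

Account A, by €213,766.92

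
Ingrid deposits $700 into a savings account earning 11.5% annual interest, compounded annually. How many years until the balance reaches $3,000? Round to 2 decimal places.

13.37 years

We need (1 + 0.115)^t = 4.2857, so t = ln 4.2857 / ln 1.115 ≈ 13.3691.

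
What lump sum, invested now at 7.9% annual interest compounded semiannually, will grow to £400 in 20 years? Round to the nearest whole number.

Periodic rate = 7.9%/2 = 0.0395; 40 periods.
P = 400/(1 + 0.0395)^40 ≈ 400/4.70955363 ≈ 84.9337.

£85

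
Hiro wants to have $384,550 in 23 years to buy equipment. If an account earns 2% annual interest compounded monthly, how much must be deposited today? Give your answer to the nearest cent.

Periodic rate = 2%/12 = 0.00166667; 276 periods.
P = 384,550/(1 + 0.02/12)^276 ≈ 384,550/1.5834675466 ≈ 242,853.0985.

$242,853.10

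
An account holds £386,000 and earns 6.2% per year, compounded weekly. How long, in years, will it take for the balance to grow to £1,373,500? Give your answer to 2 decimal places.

We need (1 + 0.00119231)^(52t) = 3.5583, so 52t = ln 3.5583 / ln 1.001192 ≈ 1065.1920.
t ≈ 1065.1920/52 = 20.4845 years.

20.48 years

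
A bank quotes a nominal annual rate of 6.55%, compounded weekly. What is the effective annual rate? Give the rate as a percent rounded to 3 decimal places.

6.765%

EAR = (1 + 6.55%/52)^52 − 1 = (1 + 0.00125962)^52 − 1.
(1 + 0.00125962)^52 ≈ 1.067649, so EAR ≈ 6.76487%.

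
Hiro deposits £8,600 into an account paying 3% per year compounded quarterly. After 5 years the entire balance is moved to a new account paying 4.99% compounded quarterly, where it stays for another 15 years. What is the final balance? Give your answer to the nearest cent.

After 5 years at 3%: 8,600 × 1.1611841423 ≈ 9,986.1836.
Then 15 years at 4.99%: 9,986.1836 × 2.1040618696 ≈ 21,011.5482.

£21,011.55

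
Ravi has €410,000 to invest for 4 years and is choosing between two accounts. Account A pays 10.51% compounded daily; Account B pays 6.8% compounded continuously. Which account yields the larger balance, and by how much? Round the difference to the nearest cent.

Account A, by €86,055.44

Account A growth factor: (1 + 0.1051/365)^1460 ≈ 1.52247832726; balance ≈ 624,216.1142.
Account B growth factor: e^(0.068·4) = e^0.272 ≈ 1.31258700131; balance ≈ 538,160.6705.
Account A is larger by 86,055.4436.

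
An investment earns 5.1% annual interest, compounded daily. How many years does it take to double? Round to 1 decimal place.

(1 + 0.000139726)^(365t) = 2.
365t = ln 2 / ln(1 + 0.000139726) ≈ 0.69315/0.000139716 ≈ 4961.1058.
t ≈ 13.5921.

13.6 years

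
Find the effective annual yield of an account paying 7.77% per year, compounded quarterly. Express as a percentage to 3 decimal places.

One year is 4 periods at 0.019425 each: (1 + 0.019425)^4 ≈ 1.079993.
EAR = 1.079993 − 1 ≈ 7.99934%.

7.999%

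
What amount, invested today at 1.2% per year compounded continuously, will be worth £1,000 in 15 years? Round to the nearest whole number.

P = A·e^(−rt) = 1,000·e^(−0.18).
e^(−0.18) ≈ 0.835270211, so P ≈ 835.2702.

£835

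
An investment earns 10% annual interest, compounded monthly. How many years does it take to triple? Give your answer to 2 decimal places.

11.03 years

(1 + 0.00833333)^(12t) = 3.
12t = ln 3 / ln(1 + 0.00833333) ≈ 1.0986/0.0082988 ≈ 132.3820.
t ≈ 11.0318.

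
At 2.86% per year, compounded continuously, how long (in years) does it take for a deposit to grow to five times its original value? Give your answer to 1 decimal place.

56.3 years

e^(0.0286t) = 5, so 0.0286t = ln 5 ≈ 1.6094.
t ≈ 1.6094/0.0286 ≈ 56.2741.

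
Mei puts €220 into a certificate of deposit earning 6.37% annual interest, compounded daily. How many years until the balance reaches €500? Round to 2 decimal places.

(1 + 0.000174521)^(365t) = 500/220 = 2.2727.
365t·ln(1 + 0.000174521) = ln(2.2727); 365t = 0.82098/0.000174505 ≈ 4704.6162.
t ≈ 12.8894 years.

12.89 years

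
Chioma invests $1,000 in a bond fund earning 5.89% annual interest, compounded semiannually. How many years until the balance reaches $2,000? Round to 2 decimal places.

11.94 years

We need (1 + 0.02945)^(2t) = 2, so 2t = ln 2 / ln 1.02945 ≈ 23.8813.
t ≈ 23.8813/2 = 11.9407 years.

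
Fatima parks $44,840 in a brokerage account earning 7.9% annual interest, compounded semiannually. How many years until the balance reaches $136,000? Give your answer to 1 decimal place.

14.3 years

(1 + 0.0395)^(2t) = 136,000/44,840 = 3.033.
2t·ln(1 + 0.0395) = ln(3.033); 2t = 1.1096/0.0387398 ≈ 28.6412.
t ≈ 14.3206 years.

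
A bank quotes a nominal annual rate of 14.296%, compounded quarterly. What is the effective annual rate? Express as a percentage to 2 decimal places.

15.08%

One year is 4 periods at 0.03574 each: (1 + 0.03574)^4 ≈ 1.150808.
EAR = 1.150808 − 1 ≈ 15.08083%.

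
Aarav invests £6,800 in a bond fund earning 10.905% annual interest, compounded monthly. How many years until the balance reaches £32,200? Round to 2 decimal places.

We need (1 + 0.0090875)^(12t) = 4.7353, so 12t = ln 4.7353 / ln 1.009087 ≈ 171.8953.
t ≈ 171.8953/12 = 14.3246 years.

14.32 years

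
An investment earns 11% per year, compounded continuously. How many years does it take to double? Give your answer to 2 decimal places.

e^(0.11t) = 2, so 0.11t = ln 2 ≈ 0.69315.
t ≈ 0.69315/0.11 ≈ 6.3013.

6.30 years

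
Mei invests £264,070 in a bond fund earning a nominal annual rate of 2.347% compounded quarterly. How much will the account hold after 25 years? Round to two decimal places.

Growth factor = (1 + 0.0058675)^100 ≈ 1.79505439688.
A ≈ 264,070 × 1.79505439688 ≈ 474,020.0146.

£474,020.01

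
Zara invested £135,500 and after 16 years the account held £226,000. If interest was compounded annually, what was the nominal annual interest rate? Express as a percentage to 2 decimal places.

The 16-period growth factor is 226,000/135,500 = 1.6679.
r = 1.6679^(1/16) − 1 ≈ 0.0324893, i.e. 3.24893%.

3.25%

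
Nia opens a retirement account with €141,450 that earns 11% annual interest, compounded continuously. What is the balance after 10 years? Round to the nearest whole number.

€424,939

A = P·e^(rt) = 141,450·e^(0.11·10) = 141,450·e^1.1.
e^1.1 ≈ 3.00416602395, so A ≈ 424,939.2841.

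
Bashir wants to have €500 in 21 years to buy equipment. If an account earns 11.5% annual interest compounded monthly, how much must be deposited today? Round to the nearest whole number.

€45

Periodic rate = 11.5%/12 = 0.00958333; 252 periods.
P = 500/(1 + 0.115/12)^252 ≈ 500/11.061842 ≈ 45.2004.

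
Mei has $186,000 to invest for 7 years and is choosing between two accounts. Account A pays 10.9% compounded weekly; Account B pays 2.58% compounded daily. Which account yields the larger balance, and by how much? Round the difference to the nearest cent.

Account A growth factor: (1 + 0.109/52)^364 ≈ 2.14298867763; balance ≈ 398,595.8940.
Account B growth factor: (1 + 0.0258/365)^2555 ≈ 1.19792826322; balance ≈ 222,814.6570.
Account A is larger by 175,781.2371.

Account A, by $175,781.24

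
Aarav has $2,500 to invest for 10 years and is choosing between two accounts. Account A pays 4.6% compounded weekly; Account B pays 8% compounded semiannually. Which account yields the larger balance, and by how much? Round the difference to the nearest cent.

Account B, by $1,518.43

A: (1 + 0.046/52)^520 ≈ 1.58375191, so 2,500 × 1.58375191 ≈ 3,959.3798.
B: (1 + 0.04)^20 ≈ 2.191123143, so 2,500 × 2.191123143 ≈ 5,477.8079.
Difference ≈ 1,518.4281 in favor of B.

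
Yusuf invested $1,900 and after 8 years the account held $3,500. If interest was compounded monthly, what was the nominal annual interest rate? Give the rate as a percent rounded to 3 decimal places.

(1 + r/12)^96 = 3,500/1,900 = 1.84211.
1 + r/12 = 1.84211^(1/96) ≈ 1.006384, so r/12 ≈ 0.00638393.
r ≈ 12·0.00638393 = 7.66071%.

7.661%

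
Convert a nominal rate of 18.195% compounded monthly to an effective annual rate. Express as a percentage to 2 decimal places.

One year is 12 periods at 0.0151625 each: (1 + 0.0151625)^12 ≈ 1.197917.
EAR = 1.197917 − 1 ≈ 19.79172%.

19.79%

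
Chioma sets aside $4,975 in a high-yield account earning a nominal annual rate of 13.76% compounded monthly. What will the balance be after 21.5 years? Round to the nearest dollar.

Periodic rate = 13.76%/12 = 0.0114667; periods = 12·21.5 = 258.
A = 4,975·(1 + 0.1376/12)^258 ≈ 4,975·18.945511871 ≈ 94,253.9216.

$94,254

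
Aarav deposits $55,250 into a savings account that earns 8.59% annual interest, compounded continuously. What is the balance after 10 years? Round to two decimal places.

A = P·e^(rt) = 55,250·e^(0.0859·10) = 55,250·e^0.859.
e^0.859 ≈ 2.3607987142, so A ≈ 130,434.1290.

$130,434.13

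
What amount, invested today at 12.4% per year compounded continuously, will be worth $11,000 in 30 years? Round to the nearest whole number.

P = A·e^(−rt) = 11,000·e^(−3.72).
e^(−3.72) ≈ 0.024233967846, so P ≈ 266.5736.

$267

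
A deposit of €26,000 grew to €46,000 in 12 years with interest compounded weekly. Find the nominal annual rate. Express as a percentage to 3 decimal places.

4.757%

The 624-period growth factor is 46,000/26,000 = 1.76923.
r/52 = 1.76923^(1/624) − 1 ≈ 0.000914753, so r ≈ 52·0.000914753 = 4.75671%.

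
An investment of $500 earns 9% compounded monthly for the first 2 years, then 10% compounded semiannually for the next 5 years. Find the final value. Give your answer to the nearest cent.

$974.42

Phase 1: 500·(1 + 0.0075)^24 ≈ 598.2068.
Phase 2: 598.2068·(1 + 0.05)^10 ≈ 974.4158.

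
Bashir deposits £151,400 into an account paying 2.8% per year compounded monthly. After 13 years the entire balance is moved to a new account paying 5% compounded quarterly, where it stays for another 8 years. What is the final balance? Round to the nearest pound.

After 13 years at 2.8%: 151,400 × 1.43846416563 ≈ 217,783.4747.
Then 8 years at 5%: 217,783.4747 × 1.48813050859 ≈ 324,090.2329.

£324,090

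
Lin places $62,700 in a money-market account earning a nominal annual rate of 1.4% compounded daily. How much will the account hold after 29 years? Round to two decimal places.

Periodic rate = 1.4%/365 = 0.0000383562; periods = 365·29 = 10585.
A = 62,700·(1 + 0.014/365)^10585 ≈ 62,700·1.5007908671 ≈ 94,099.5874.

$94,099.59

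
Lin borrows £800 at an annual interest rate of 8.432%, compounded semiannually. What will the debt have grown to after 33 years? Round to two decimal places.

Periodic rate = 8.432%/2 = 0.04216; periods = 2·33 = 66.
A = 800·(1 + 0.04216)^66 ≈ 800·15.26407211 ≈ 12,211.2577.

£12,211.26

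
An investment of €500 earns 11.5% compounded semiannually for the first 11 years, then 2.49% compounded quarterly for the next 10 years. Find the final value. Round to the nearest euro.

€2,193

After 11 years at 11.5%: 500 × 3.421119726 ≈ 1,710.5599.
Then 10 years at 2.49%: 1,710.5599 × 1.28175238 ≈ 2,192.5142.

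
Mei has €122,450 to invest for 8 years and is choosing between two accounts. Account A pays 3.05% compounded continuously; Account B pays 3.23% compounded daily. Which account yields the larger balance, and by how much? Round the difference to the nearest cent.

Account B, by €2,265.02

Account A growth factor: e^(0.0305·8) = e^0.244 ≈ 1.27634433049; balance ≈ 156,288.3633.
Account B growth factor: (1 + 0.0323/365)^2920 ≈ 1.29484185417; balance ≈ 158,553.3850.
Account B is larger by 2,265.0218.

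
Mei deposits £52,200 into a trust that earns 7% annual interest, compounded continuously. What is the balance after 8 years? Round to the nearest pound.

£91,385

A = P·e^(rt) = 52,200·e^(0.07·8) = 52,200·e^0.56.
e^0.56 ≈ 1.7506725003, so A ≈ 91,385.1045.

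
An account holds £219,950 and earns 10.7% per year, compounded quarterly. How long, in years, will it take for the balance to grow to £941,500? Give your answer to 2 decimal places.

We need (1 + 0.02675)^(4t) = 4.2805, so 4t = ln 4.2805 / ln 1.02675 ≈ 55.0817.
t ≈ 55.0817/4 = 13.7704 years.

13.77 years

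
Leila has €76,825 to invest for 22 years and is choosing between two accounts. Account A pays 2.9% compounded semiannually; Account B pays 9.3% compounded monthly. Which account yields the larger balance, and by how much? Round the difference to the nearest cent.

Account B, by €444,975.48

Account A growth factor: (1 + 0.0145)^44 ≈ 1.88404061256; balance ≈ 144,741.4201.
Account B growth factor: (1 + 0.00775)^264 ≈ 7.67610668065; balance ≈ 589,716.8957.
Account B is larger by 444,975.4757.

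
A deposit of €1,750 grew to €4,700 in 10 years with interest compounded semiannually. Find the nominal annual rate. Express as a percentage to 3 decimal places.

(1 + r/2)^20 = 4,700/1,750 = 2.68571.
1 + r/2 = 2.68571^(1/20) ≈ 1.050638, so r/2 ≈ 0.0506377.
r ≈ 2·0.0506377 = 10.12754%.

10.128%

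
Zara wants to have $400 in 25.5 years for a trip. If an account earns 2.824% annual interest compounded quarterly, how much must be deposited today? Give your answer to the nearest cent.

$195.17

Periodic rate = 2.824%/4 = 0.00706; 102 periods.
P = 400/(1 + 0.00706)^102 ≈ 400/2.04948774 ≈ 195.1707.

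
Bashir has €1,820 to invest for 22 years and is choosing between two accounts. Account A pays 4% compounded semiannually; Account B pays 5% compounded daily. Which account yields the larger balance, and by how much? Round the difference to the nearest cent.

A: (1 + 0.02)^44 ≈ 2.390053142, so 1,820 × 2.390053142 ≈ 4,349.8967.
B: (1 + 0.05/365)^8030 ≈ 3.003939712, so 1,820 × 3.003939712 ≈ 5,467.1703.
Difference ≈ 1,117.2736 in favor of B.

Account B, by €1,117.27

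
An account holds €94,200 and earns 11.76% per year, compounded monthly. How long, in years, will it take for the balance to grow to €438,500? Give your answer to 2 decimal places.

13.14 years

We need (1 + 0.0098)^(12t) = 4.655, so 12t = ln 4.655 / ln 1.0098 ≈ 157.7003.
t ≈ 157.7003/12 = 13.1417 years.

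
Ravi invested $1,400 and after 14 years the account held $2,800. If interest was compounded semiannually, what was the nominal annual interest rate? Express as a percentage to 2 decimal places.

5.01%

The 28-period growth factor is 2,800/1,400 = 2.
r/2 = 2^(1/28) − 1 ≈ 0.0250642, so r ≈ 2·0.0250642 = 5.01284%.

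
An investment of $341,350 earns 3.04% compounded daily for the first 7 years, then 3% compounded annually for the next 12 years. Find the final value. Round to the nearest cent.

Phase 1: 341,350·(1 + 0.0304/365)^2555 ≈ 422,293.0408.
Phase 2: 422,293.0408·(1 + 0.03)^12 ≈ 602,088.9004.

$602,088.90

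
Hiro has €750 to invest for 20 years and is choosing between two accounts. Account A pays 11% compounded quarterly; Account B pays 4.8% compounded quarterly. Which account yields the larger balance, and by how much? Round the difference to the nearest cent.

Account A, by €4,623.03

A: (1 + 0.0275)^80 ≈ 8.76085402, so 750 × 8.76085402 ≈ 6,570.6405.
B: (1 + 0.012)^80 ≈ 2.596814935, so 750 × 2.596814935 ≈ 1,947.6112.
Difference ≈ 4,623.0293 in favor of A.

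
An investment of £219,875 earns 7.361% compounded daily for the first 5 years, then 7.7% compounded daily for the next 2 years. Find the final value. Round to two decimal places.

£370,575.00

Phase 1: 219,875·(1 + 0.07361/365)^1825 ≈ 317,688.7391.
Phase 2: 317,688.7391·(1 + 0.077/365)^730 ≈ 370,575.0002.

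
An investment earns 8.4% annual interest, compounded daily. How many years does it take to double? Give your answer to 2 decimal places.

8.25 years

(1 + 0.000230137)^(365t) = 2.
365t = ln 2 / ln(1 + 0.000230137) ≈ 0.69315/0.000230111 ≈ 3012.2361.
t ≈ 8.2527.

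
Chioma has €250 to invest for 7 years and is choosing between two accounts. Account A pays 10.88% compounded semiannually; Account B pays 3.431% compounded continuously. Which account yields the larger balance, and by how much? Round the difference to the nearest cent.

Account A, by €206.96

Account A growth factor: (1 + 0.0544)^14 ≈ 2.0993051; balance ≈ 524.8263.
Account B growth factor: e^(0.03431·7) = e^0.24017 ≈ 1.27146528; balance ≈ 317.8663.
Account A is larger by 206.9600.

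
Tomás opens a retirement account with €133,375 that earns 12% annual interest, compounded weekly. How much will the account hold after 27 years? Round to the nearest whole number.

€3,392,872

Growth factor = (1 + 0.12/52)^1404 ≈ 25.43858917572.
A ≈ 133,375 × 25.43858917572 ≈ 3,392,871.8313.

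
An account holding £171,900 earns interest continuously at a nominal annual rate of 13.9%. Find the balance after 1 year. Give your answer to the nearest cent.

£197,534.43

A = P·e^(rt) = 171,900·e^(0.139·1) = 171,900·e^0.139.
e^0.139 ≈ 1.1491241, so A ≈ 197,534.4328.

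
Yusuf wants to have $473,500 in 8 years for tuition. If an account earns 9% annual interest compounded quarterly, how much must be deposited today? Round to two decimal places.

$232,323.88

Periodic rate = 9%/4 = 0.0225; 32 periods.
P = 473,500/(1 + 0.0225)^32 ≈ 473,500/2.03810302577 ≈ 232,323.8786.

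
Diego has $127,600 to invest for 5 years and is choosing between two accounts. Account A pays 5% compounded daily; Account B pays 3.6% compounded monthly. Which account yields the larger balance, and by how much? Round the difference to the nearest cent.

Account A growth factor: (1 + 0.05/365)^1825 ≈ 1.28400343215; balance ≈ 163,838.8379.
Account B growth factor: (1 + 0.003)^60 ≈ 1.19689480294; balance ≈ 152,723.7769.
Account A is larger by 11,115.0611.

Account A, by $11,115.06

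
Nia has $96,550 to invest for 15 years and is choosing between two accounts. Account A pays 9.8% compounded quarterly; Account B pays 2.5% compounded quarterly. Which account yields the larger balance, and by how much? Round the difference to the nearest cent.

Account A, by $272,228.20

Account A growth factor: (1 + 0.0245)^60 ≈ 4.27285115327; balance ≈ 412,543.7788.
Account B growth factor: (1 + 0.00625)^60 ≈ 1.45329440828; balance ≈ 140,315.5751.
Account A is larger by 272,228.2037.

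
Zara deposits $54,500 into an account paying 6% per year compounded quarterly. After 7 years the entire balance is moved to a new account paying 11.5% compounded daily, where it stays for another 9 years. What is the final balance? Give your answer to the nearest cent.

Phase 1: 54,500·(1 + 0.015)^28 ≈ 82,688.6088.
Phase 2: 82,688.6088·(1 + 0.115/365)^3285 ≈ 232,739.2755.

$232,739.28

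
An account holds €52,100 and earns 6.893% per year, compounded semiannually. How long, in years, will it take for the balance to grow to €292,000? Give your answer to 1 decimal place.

(1 + 0.034465)^(2t) = 292,000/52,100 = 5.6046.
2t·ln(1 + 0.034465) = ln(5.6046); 2t = 1.7236/0.0338844 ≈ 50.8668.
t ≈ 25.4334 years.

25.4 years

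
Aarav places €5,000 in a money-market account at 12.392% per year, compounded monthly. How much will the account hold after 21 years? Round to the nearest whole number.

€66,581

Periodic rate = 12.392%/12 = 0.0103267; periods = 12·21 = 252.
A = 5,000·(1 + 0.12392/12)^252 ≈ 5,000·13.316117554 ≈ 66,580.5878.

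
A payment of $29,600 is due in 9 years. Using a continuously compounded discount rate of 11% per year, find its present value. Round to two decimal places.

P = A·e^(−rt) = 29,600·e^(−0.99).
e^(−0.99) ≈ 0.37157669102, so P ≈ 10,998.6701.

$10,998.67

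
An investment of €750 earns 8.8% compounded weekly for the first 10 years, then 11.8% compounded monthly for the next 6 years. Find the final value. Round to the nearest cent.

Phase 1: 750·(1 + 0.088/52)^520 ≈ 1,806.8304.
Phase 2: 1,806.8304·(1 + 0.118/12)^72 ≈ 3,655.0720.

€3,655.07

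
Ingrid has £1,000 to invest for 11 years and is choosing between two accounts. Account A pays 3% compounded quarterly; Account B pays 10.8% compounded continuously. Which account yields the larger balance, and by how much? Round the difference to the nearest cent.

Account A growth factor: (1 + 0.0075)^44 ≈ 1.389256418; balance ≈ 1,389.2564.
Account B growth factor: e^(0.108·11) = e^1.188 ≈ 3.280513615; balance ≈ 3,280.5136.
Account B is larger by 1,891.2572.

Account B, by £1,891.26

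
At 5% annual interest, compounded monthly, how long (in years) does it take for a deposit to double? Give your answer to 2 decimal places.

(1 + 0.00416667)^(12t) = 2.
12t = ln 2 / ln(1 + 0.00416667) ≈ 0.69315/0.00415801 ≈ 166.7017.
t ≈ 13.8918.

13.89 years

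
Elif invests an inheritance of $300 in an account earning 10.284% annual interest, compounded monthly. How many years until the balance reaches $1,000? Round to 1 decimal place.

We need (1 + 0.00857)^(12t) = 3.3333, so 12t = ln 3.3333 / ln 1.00857 ≈ 141.0880.
t ≈ 141.0880/12 = 11.7573 years.

11.8 years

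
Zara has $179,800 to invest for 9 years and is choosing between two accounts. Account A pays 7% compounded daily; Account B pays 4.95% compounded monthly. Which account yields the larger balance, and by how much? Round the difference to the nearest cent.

A: (1 + 0.07/365)^3285 ≈ 1.87749716893, so 179,800 × 1.87749716893 ≈ 337,573.9910.
B: (1 + 0.004125)^108 ≈ 1.5598406604, so 179,800 × 1.5598406604 ≈ 280,459.3507.
Difference ≈ 57,114.6402 in favor of A.

Account A, by $57,114.64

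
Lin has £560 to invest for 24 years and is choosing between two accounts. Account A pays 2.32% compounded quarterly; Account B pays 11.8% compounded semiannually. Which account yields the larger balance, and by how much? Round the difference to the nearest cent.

Account B, by £7,798.26

Account A growth factor: (1 + 0.0058)^96 ≈ 1.74227459; balance ≈ 975.6738.
Account B growth factor: (1 + 0.059)^48 ≈ 15.66773023; balance ≈ 8,773.9289.
Account B is larger by 7,798.2552.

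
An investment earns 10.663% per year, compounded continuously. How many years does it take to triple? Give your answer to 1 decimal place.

10.3 years

e^(0.10663t) = 3, so 0.10663t = ln 3 ≈ 1.0986.
t ≈ 1.0986/0.10663 ≈ 10.3030.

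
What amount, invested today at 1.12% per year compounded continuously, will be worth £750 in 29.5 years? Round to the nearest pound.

£539

P = A·e^(−rt) = 750·e^(−0.3304).
e^(−0.3304) ≈ 0.718636221, so P ≈ 538.9772.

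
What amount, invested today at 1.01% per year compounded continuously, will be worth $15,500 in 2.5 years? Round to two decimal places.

$15,113.52

P = A·e^(−rt) = 15,500·e^(−0.02525).
e^(−0.02525) ≈ 0.97506611503, so P ≈ 15,113.5248.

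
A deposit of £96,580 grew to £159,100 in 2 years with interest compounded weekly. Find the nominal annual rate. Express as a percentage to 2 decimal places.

25.02%

The 104-period growth factor is 159,100/96,580 = 1.64734.
r/52 = 1.64734^(1/104) − 1 ≈ 0.00481116, so r ≈ 52·0.00481116 = 25.01805%.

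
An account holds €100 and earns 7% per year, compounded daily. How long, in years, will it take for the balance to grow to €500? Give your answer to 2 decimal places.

22.99 years

(1 + 0.000191781)^(365t) = 500/100 = 5.
365t·ln(1 + 0.000191781) = ln(5); 365t = 1.6094/0.000191762 ≈ 8392.8738.
t ≈ 22.9942 years.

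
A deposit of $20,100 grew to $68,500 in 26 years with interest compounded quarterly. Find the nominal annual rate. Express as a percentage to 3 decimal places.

The 104-period growth factor is 68,500/20,100 = 3.40796.
r/4 = 3.40796^(1/104) − 1 ≈ 0.0118593, so r ≈ 4·0.0118593 = 4.74373%.

4.744%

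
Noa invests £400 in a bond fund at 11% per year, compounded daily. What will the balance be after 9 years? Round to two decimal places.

Growth factor = (1 + 0.11/365)^3285 ≈ 2.69083311.
A ≈ 400 × 2.69083311 ≈ 1,076.3332.

£1,076.33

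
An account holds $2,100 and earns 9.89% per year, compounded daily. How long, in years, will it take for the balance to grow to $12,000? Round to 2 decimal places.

17.63 years

(1 + 0.000270959)^(365t) = 12,000/2,100 = 5.7143.
365t·ln(1 + 0.000270959) = ln(5.7143); 365t = 1.743/0.000270922 ≈ 6433.4680.
t ≈ 17.6259 years.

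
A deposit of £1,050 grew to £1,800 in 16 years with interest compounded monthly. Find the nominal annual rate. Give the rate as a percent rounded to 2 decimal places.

3.37%

The 192-period growth factor is 1,800/1,050 = 1.71429.
r/12 = 1.71429^(1/192) − 1 ≈ 0.00281122, so r ≈ 12·0.00281122 = 3.37346%.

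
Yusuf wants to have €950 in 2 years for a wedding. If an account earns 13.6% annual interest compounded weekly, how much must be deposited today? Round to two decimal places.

Growth factor = (1 + 0.136/52)^104 ≈ 1.31212102.
P = 950/1.31212102 ≈ 724.0186.

€724.02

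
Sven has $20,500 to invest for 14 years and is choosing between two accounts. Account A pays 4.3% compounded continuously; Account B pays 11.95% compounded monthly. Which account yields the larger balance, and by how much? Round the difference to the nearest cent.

Account A growth factor: e^(0.043·14) = e^0.602 ≈ 1.8257666847; balance ≈ 37,428.2170.
Account B growth factor: (1 + 0.1195/12)^168 ≈ 5.28421855414; balance ≈ 108,326.4804.
Account B is larger by 70,898.2633.

Account B, by $70,898.26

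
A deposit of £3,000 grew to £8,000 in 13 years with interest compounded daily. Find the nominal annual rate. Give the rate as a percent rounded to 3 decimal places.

7.546%

The 4745-period growth factor is 8,000/3,000 = 2.66667.
r/365 = 2.66667^(1/4745) − 1 ≈ 0.000206729, so r ≈ 365·0.000206729 = 7.54562%.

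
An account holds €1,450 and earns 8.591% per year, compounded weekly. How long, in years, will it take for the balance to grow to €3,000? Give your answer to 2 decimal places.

8.47 years

We need (1 + 0.00165212)^(52t) = 2.069, so 52t = ln 2.069 / ln 1.001652 ≈ 440.4348.
t ≈ 440.4348/52 = 8.4699 years.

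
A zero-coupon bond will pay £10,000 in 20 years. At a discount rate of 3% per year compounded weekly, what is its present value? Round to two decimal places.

£5,489.07

Periodic rate = 3%/52 = 0.000576923; 1040 periods.
P = 10,000/(1 + 0.03/52)^1040 ≈ 10,000/1.821803582 ≈ 5,489.0659.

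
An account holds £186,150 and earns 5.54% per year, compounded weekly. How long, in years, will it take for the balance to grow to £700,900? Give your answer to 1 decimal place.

23.9 years

(1 + 0.00106538)^(52t) = 700,900/186,150 = 3.7652.
52t·ln(1 + 0.00106538) = ln(3.7652); 52t = 1.3258/0.00106482 ≈ 1245.1077.
t ≈ 23.9444 years.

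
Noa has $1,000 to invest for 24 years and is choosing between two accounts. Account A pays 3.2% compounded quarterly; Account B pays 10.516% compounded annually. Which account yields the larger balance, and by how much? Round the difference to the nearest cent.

Account A growth factor: (1 + 0.008)^96 ≈ 2.14887465; balance ≈ 2,148.8746.
Account B growth factor: (1 + 0.10516)^24 ≈ 11.020563104; balance ≈ 11,020.5631.
Account B is larger by 8,871.6885.

Account B, by $8,871.69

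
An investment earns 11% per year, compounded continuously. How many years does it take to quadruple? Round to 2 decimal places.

e^(0.11t) = 4, so 0.11t = ln 4 ≈ 1.3863.
t ≈ 1.3863/0.11 ≈ 12.6027.

12.60 years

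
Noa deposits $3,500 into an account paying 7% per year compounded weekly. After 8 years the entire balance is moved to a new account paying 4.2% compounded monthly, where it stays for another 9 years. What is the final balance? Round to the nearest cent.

After 8 years at 7%: 3,500 × 1.750013347 ≈ 6,125.0467.
Then 9 years at 4.2%: 6,125.0467 × 1.458400139 ≈ 8,932.7690.

$8,932.77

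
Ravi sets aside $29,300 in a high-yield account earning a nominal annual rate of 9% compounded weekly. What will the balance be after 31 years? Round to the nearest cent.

Periodic rate = 9%/52 = 0.00173077; periods = 52·31 = 1612.
A = 29,300·(1 + 0.09/52)^1612 ≈ 29,300·16.2418031372 ≈ 475,884.8319.

$475,884.83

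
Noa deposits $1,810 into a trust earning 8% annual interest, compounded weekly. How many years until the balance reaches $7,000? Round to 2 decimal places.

(1 + 0.00153846)^(52t) = 7,000/1,810 = 3.8674.
52t·ln(1 + 0.00153846) = ln(3.8674); 52t = 1.3526/0.00153728 ≈ 879.8553.
t ≈ 16.9203 years.

16.92 years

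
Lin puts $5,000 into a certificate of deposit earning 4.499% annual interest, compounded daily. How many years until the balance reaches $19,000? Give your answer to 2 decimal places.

We need (1 + 0.00012326)^(365t) = 3.8, so 365t = ln 3.8 / ln 1.000123 ≈ 10831.4163.
t ≈ 10831.4163/365 = 29.6751 years.

29.68 years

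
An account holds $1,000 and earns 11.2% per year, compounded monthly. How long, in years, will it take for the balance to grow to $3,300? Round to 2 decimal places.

We need (1 + 0.00933333)^(12t) = 3.3, so 12t = ln 3.3 / ln 1.009333 ≈ 128.5163.
t ≈ 128.5163/12 = 10.7097 years.

10.71 years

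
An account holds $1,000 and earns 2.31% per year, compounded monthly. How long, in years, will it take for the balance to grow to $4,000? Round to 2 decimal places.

(1 + 0.001925)^(12t) = 4,000/1,000 = 4.
12t·ln(1 + 0.001925) = ln(4); 12t = 1.3863/0.00192315 ≈ 720.8458.
t ≈ 60.0705 years.

60.07 years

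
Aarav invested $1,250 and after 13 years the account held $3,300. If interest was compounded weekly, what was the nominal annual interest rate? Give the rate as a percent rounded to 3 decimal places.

The 676-period growth factor is 3,300/1,250 = 2.64.
r/52 = 2.64^(1/676) − 1 ≈ 0.0014371, so r ≈ 52·0.0014371 = 7.47289%.

7.473%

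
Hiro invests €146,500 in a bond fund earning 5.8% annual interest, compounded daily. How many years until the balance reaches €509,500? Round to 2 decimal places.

(1 + 0.000158904)^(365t) = 509,500/146,500 = 3.4778.
365t·ln(1 + 0.000158904) = ln(3.4778); 365t = 1.2464/0.000158891 ≈ 7844.3752.
t ≈ 21.4914 years.

21.49 years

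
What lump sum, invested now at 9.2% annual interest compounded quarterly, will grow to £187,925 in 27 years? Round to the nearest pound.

Periodic rate = 9.2%/4 = 0.023; 108 periods.
P = 187,925/(1 + 0.023)^108 ≈ 187,925/11.6565073246 ≈ 16,121.8961.

£16,122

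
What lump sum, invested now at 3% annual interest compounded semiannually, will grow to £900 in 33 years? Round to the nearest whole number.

Growth factor = (1 + 0.015)^66 ≈ 2.67152221.
P = 900/2.67152221 ≈ 336.8866.

£337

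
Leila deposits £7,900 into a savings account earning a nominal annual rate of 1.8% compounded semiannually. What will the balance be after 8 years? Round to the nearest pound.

Growth factor = (1 + 0.009)^16 ≈ 1.154140443.
A ≈ 7,900 × 1.154140443 ≈ 9,117.7095.

£9,118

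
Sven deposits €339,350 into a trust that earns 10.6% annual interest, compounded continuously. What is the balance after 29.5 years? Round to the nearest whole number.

€7,739,033

A = P·e^(rt) = 339,350·e^(0.106·29.5) = 339,350·e^3.127.
e^3.127 ≈ 22.80546043387, so A ≈ 7,739,032.9982.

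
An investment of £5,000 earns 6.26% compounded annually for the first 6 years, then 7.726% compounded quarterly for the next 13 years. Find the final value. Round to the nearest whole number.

£19,464

After 6 years at 6.26%: 5,000 × 1.4395238659 ≈ 7,197.6193.
Then 13 years at 7.726%: 7,197.6193 × 2.7041924268 ≈ 19,463.7477.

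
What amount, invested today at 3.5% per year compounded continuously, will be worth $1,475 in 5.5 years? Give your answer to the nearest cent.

P = A·e^(−rt) = 1,475·e^(−0.1925).
e^(−0.1925) ≈ 0.8248943182, so P ≈ 1,216.7191.

$1,216.72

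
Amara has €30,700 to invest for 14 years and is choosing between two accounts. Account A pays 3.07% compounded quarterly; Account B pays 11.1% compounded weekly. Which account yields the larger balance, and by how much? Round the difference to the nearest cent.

A: (1 + 0.007675)^56 ≈ 1.5344300872, so 30,700 × 1.5344300872 ≈ 47,107.0037.
B: (1 + 0.111/52)^728 ≈ 4.72252569042, so 30,700 × 4.72252569042 ≈ 144,981.5387.
Difference ≈ 97,874.5350 in favor of B.

Account B, by €97,874.54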